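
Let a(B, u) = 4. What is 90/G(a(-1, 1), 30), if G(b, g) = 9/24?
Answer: 240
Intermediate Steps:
G(b, g) = 3/8 (G(b, g) = 9*(1/24) = 3/8)
90/G(a(-1, 1), 30) = 90/(3/8) = (8/3)*90 = 240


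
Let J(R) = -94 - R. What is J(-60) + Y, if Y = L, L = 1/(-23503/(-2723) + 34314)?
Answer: -3177655127/93460525 ≈ -34.000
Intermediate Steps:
L = 2723/93460525 (L = 1/(-23503*(-1/2723) + 34314) = 1/(23503/2723 + 34314) = 1/(93460525/2723) = 2723/93460525 ≈ 2.9135e-5)
Y = 2723/93460525 ≈ 2.9135e-5
J(-60) + Y = (-94 - 1*(-60)) + 2723/93460525 = (-94 + 60) + 2723/93460525 = -34 + 2723/93460525 = -3177655127/93460525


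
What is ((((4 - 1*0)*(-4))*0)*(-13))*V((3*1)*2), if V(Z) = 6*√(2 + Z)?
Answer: 0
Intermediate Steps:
((((4 - 1*0)*(-4))*0)*(-13))*V((3*1)*2) = ((((4 - 1*0)*(-4))*0)*(-13))*(6*√(2 + (3*1)*2)) = ((((4 + 0)*(-4))*0)*(-13))*(6*√(2 + 3*2)) = (((4*(-4))*0)*(-13))*(6*√(2 + 6)) = (-16*0*(-13))*(6*√8) = (0*(-13))*(6*(2*√2)) = 0*(12*√2) = 0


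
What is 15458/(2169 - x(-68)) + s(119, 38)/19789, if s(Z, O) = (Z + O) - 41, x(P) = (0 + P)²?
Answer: -305613582/48581995 ≈ -6.2907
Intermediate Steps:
x(P) = P²
s(Z, O) = -41 + O + Z (s(Z, O) = (O + Z) - 41 = -41 + O + Z)
15458/(2169 - x(-68)) + s(119, 38)/19789 = 15458/(2169 - 1*(-68)²) + (-41 + 38 + 119)/19789 = 15458/(2169 - 1*4624) + 116*(1/19789) = 15458/(2169 - 4624) + 116/19789 = 15458/(-2455) + 116/19789 = 15458*(-1/2455) + 116/19789 = -15458/2455 + 116/19789 = -305613582/48581995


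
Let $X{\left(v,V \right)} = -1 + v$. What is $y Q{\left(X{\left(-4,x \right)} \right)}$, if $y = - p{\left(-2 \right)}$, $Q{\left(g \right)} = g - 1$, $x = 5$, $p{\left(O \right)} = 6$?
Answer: $36$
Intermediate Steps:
$Q{\left(g \right)} = -1 + g$ ($Q{\left(g \right)} = g - 1 = -1 + g$)
$y = -6$ ($y = \left(-1\right) 6 = -6$)
$y Q{\left(X{\left(-4,x \right)} \right)} = - 6 \left(-1 - 5\right) = \left(-6\right) \left(-6\right) = 36$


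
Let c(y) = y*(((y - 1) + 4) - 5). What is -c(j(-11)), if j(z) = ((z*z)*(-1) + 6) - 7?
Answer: -15128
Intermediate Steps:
j(z) = -1 - z² (j(z) = (z²*(-1) + 6) - 7 = (-z² + 6) - 7 = (6 - z²) - 7 = -1 - z²)
c(y) = y*(-2 + y) (c(y) = y*(((-1 + y) + 4) - 5) = y*((3 + y) - 5) = y*(-2 + y))
-c(j(-11)) = -(-1 - 1*(-11)²)*(-2 + (-1 - 1*(-11)²)) = -(-1 - 1*121)*(-2 + (-1 - 1*121)) = -(-1 - 121)*(-2 + (-1 - 121)) = -(-122)*(-2 - 122) = -(-122)*(-124) = -1*15128 = -15128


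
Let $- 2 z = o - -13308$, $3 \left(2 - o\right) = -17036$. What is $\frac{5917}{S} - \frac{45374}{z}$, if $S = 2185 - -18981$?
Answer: $\frac{435670309}{86124454} \approx 5.0586$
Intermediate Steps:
$o = \frac{17042}{3}$ ($o = 2 - - \frac{17036}{3} = 2 + \frac{17036}{3} = \frac{17042}{3} \approx 5680.7$)
$S = 21166$ ($S = 2185 + 18981 = 21166$)
$z = - \frac{28483}{3}$ ($z = - \frac{\frac{17042}{3} - -13308}{2} = - \frac{\frac{17042}{3} + 13308}{2} = \left(- \frac{1}{2}\right) \frac{56966}{3} = - \frac{28483}{3} \approx -9494.3$)
$\frac{5917}{S} - \frac{45374}{z} = \frac{5917}{21166} - \frac{45374}{- \frac{28483}{3}} = 5917 \cdot \frac{1}{21166} - - \frac{19446}{4069} = \frac{5917}{21166} + \frac{19446}{4069} = \frac{435670309}{86124454}$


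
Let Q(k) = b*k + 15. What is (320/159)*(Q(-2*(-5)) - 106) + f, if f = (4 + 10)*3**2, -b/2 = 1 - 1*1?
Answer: -9086/159 ≈ -57.145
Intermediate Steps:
b = 0 (b = -2*(1 - 1*1) = -2*(1 - 1) = -2*0 = 0)
Q(k) = 15 (Q(k) = 0*k + 15 = 0 + 15 = 15)
f = 126 (f = 14*9 = 126)
(320/159)*(Q(-2*(-5)) - 106) + f = (320/159)*(15 - 106) + 126 = (320*(1/159))*(-91) + 126 = (320/159)*(-91) + 126 = -29120/159 + 126 = -9086/159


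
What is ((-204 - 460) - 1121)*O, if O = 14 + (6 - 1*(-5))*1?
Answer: -44625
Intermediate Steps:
O = 25 (O = 14 + (6 + 5)*1 = 14 + 11*1 = 14 + 11 = 25)
((-204 - 460) - 1121)*O = ((-204 - 460) - 1121)*25 = (-664 - 1121)*25 = -1785*25 = -44625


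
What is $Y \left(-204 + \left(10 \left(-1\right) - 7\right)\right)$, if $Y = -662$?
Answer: $146302$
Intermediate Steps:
$Y \left(-204 + \left(10 \left(-1\right) - 7\right)\right) = - 662 \left(-204 + \left(10 \left(-1\right) - 7\right)\right) = - 662 \left(-204 - 17\right) = \left(-662\right) \left(-221\right) = 146302$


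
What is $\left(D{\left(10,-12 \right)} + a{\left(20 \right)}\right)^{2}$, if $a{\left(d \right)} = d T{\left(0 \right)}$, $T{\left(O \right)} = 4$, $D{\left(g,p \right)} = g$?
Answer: $8100$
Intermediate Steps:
$a{\left(d \right)} = 4 d$ ($a{\left(d \right)} = d 4 = 4 d$)
$\left(D{\left(10,-12 \right)} + a{\left(20 \right)}\right)^{2} = \left(10 + 4 \cdot 20\right)^{2} = \left(10 + 80\right)^{2} = 90^{2} = 8100$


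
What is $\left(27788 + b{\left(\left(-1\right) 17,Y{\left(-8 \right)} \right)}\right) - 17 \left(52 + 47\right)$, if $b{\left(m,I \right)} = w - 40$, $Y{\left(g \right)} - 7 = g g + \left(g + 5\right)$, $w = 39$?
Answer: $26104$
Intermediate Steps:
$Y{\left(g \right)} = 12 + g + g^{2}$ ($Y{\left(g \right)} = 7 + \left(g g + \left(g + 5\right)\right) = 7 + \left(g^{2} + \left(5 + g\right)\right) = 7 + \left(5 + g + g^{2}\right) = 12 + g + g^{2}$)
$b{\left(m,I \right)} = -1$ ($b{\left(m,I \right)} = 39 - 40 = -1$)
$\left(27788 + b{\left(\left(-1\right) 17,Y{\left(-8 \right)} \right)}\right) - 17 \left(52 + 47\right) = \left(27788 - 1\right) - 17 \left(52 + 47\right) = 27787 - 1683 = 26104$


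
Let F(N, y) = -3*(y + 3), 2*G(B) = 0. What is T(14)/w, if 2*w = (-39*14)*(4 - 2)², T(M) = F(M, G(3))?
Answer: 3/364 ≈ 0.0082418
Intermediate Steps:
G(B) = 0 (G(B) = (½)*0 = 0)
F(N, y) = -9 - 3*y (F(N, y) = -3*(3 + y) = -9 - 3*y)
T(M) = -9 (T(M) = -9 - 3*0 = -9 + 0 = -9)
w = -1092 (w = ((-39*14)*(4 - 2)²)/2 = (-546*2²)/2 = (-546*4)/2 = (½)*(-2184) = -1092)
T(14)/w = -9/(-1092) = -9*(-1/1092) = 3/364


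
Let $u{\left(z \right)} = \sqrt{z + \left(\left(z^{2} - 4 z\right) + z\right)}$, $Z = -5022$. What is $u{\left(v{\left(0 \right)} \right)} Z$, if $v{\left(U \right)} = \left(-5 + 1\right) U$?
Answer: $0$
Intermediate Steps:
$v{\left(U \right)} = - 4 U$
$u{\left(z \right)} = \sqrt{z^{2} - 2 z}$ ($u{\left(z \right)} = \sqrt{z + \left(z^{2} - 3 z\right)} = \sqrt{z^{2} - 2 z}$)
$u{\left(v{\left(0 \right)} \right)} Z = \sqrt{\left(-4\right) 0 \left(-2 - 0\right)} \left(-5022\right) = \sqrt{0 \left(-2 + 0\right)} \left(-5022\right) = \sqrt{0 \left(-2\right)} \left(-5022\right) = \sqrt{0} \left(-5022\right) = 0 \left(-5022\right) = 0$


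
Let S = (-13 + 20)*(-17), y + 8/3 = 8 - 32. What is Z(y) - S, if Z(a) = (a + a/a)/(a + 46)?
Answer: 6825/58 ≈ 117.67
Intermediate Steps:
y = -80/3 (y = -8/3 + (8 - 32) = -8/3 - 24 = -80/3 ≈ -26.667)
Z(a) = (1 + a)/(46 + a) (Z(a) = (a + 1)/(46 + a) = (1 + a)/(46 + a))
S = -119 (S = 7*(-17) = -119)
Z(y) - S = (1 - 80/3)/(46 - 80/3) - 1*(-119) = -77/3/(58/3) + 119 = (3/58)*(-77/3) + 119 = -77/58 + 119 = 6825/58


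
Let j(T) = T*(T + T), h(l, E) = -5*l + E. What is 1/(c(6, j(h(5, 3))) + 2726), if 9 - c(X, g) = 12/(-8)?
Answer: 2/5473 ≈ 0.00036543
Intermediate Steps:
h(l, E) = E - 5*l
j(T) = 2*T**2 (j(T) = T*(2*T) = 2*T**2)
c(X, g) = 21/2 (c(X, g) = 9 - 12/(-8) = 9 - 12*(-1)/8 = 9 - 1*(-3/2) = 9 + 3/2 = 21/2)
1/(c(6, j(h(5, 3))) + 2726) = 1/(21/2 + 2726) = 1/(5473/2) = 2/5473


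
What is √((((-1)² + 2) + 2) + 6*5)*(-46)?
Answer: -46*√35 ≈ -272.14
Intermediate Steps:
√((((-1)² + 2) + 2) + 6*5)*(-46) = √(((1 + 2) + 2) + 30)*(-46) = √((3 + 2) + 30)*(-46) = √(5 + 30)*(-46) = √35*(-46) = -46*√35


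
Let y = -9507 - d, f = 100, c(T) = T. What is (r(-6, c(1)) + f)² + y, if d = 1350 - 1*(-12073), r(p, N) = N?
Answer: -12729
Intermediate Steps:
d = 13423 (d = 1350 + 12073 = 13423)
y = -22930 (y = -9507 - 1*13423 = -9507 - 13423 = -22930)
(r(-6, c(1)) + f)² + y = (1 + 100)² - 22930 = 101² - 22930 = 10201 - 22930 = -12729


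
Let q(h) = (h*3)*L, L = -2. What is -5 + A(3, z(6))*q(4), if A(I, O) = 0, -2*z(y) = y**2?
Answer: -5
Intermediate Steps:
z(y) = -y**2/2
q(h) = -6*h (q(h) = (h*3)*(-2) = (3*h)*(-2) = -6*h)
-5 + A(3, z(6))*q(4) = -5 + 0*(-6*4) = -5 + 0*(-24) = -5 + 0 = -5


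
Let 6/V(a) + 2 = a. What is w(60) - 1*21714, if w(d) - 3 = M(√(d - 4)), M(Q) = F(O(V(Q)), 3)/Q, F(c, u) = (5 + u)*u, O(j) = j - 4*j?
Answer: -21711 + 6*√14/7 ≈ -21708.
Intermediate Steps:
V(a) = 6/(-2 + a)
O(j) = -3*j
F(c, u) = u*(5 + u)
M(Q) = 24/Q (M(Q) = (3*(5 + 3))/Q = (3*8)/Q = 24/Q)
w(d) = 3 + 24/√(-4 + d) (w(d) = 3 + 24/(√(d - 4)) = 3 + 24/(√(-4 + d)) = 3 + 24/√(-4 + d))
w(60) - 1*21714 = (3 + 24/√(-4 + 60)) - 1*21714 = (3 + 24/√56) - 21714 = (3 + 24*(√14/28)) - 21714 = (3 + 6*√14/7) - 21714 = -21711 + 6*√14/7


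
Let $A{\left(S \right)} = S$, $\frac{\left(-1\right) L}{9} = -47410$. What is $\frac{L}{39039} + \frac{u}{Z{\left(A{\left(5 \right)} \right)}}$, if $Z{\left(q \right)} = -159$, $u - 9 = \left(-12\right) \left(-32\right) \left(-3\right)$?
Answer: $\frac{1136013}{62699} \approx 18.119$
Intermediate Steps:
$L = 426690$ ($L = \left(-9\right) \left(-47410\right) = 426690$)
$u = -1143$ ($u = 9 + \left(-12\right) \left(-32\right) \left(-3\right) = 9 + 384 \left(-3\right) = 9 - 1152 = -1143$)
$\frac{L}{39039} + \frac{u}{Z{\left(A{\left(5 \right)} \right)}} = \frac{426690}{39039} - \frac{1143}{-159} = 426690 \cdot \frac{1}{39039} - - \frac{381}{53} = \frac{12930}{1183} + \frac{381}{53} = \frac{1136013}{62699}$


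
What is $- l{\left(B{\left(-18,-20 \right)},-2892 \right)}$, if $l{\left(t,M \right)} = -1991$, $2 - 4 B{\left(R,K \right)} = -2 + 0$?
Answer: $1991$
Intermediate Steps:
$B{\left(R,K \right)} = 1$ ($B{\left(R,K \right)} = \frac{1}{2} - \frac{-2 + 0}{4} = \frac{1}{2} - - \frac{1}{2} = \frac{1}{2} + \frac{1}{2} = 1$)
$- l{\left(B{\left(-18,-20 \right)},-2892 \right)} = \left(-1\right) \left(-1991\right) = 1991$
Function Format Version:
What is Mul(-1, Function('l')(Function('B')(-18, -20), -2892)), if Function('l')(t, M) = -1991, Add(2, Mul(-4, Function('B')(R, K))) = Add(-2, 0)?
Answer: 1991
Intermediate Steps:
Function('B')(R, K) = 1 (Function('B')(R, K) = Add(Rational(1, 2), Mul(Rational(-1, 4), Add(-2, 0))) = Add(Rational(1, 2), Mul(Rational(-1, 4), -2)) = Add(Rational(1, 2), Rational(1, 2)) = 1)
Mul(-1, Function('l')(Function('B')(-18, -20), -2892)) = Mul(-1, -1991) = 1991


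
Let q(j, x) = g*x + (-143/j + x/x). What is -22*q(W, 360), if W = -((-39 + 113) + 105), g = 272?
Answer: -385616044/179 ≈ -2.1543e+6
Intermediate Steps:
W = -179 (W = -(74 + 105) = -1*179 = -179)
q(j, x) = 1 - 143/j + 272*x (q(j, x) = 272*x + (-143/j + x/x) = 272*x + (-143/j + 1) = 272*x + (1 - 143/j) = 1 - 143/j + 272*x)
-22*q(W, 360) = -22*(1 - 143/(-179) + 272*360) = -22*(1 - 143*(-1/179) + 97920) = -22*(1 + 143/179 + 97920) = -22*17528002/179 = -385616044/179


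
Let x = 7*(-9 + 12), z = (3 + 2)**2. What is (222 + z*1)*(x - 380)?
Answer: -88673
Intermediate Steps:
z = 25 (z = 5**2 = 25)
x = 21 (x = 7*3 = 21)
(222 + z*1)*(x - 380) = (222 + 25*1)*(21 - 380) = (222 + 25)*(-359) = 247*(-359) = -88673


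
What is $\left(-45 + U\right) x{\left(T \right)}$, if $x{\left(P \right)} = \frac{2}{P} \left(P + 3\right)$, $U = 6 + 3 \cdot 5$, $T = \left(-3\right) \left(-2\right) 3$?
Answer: $-56$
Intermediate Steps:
$T = 18$ ($T = 6 \cdot 3 = 18$)
$U = 21$ ($U = 6 + 15 = 21$)
$x{\left(P \right)} = \frac{2 \left(3 + P\right)}{P}$ ($x{\left(P \right)} = \frac{2}{P} \left(3 + P\right) = \frac{2 \left(3 + P\right)}{P}$)
$\left(-45 + U\right) x{\left(T \right)} = \left(-45 + 21\right) \left(2 + \frac{6}{18}\right) = - 24 \left(2 + 6 \cdot \frac{1}{18}\right) = - 24 \left(2 + \frac{1}{3}\right) = \left(-24\right) \frac{7}{3} = -56$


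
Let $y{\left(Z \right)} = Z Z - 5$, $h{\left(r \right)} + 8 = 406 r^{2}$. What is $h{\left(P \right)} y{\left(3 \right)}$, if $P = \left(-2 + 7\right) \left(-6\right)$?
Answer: $1461568$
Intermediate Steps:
$P = -30$ ($P = 5 \left(-6\right) = -30$)
$h{\left(r \right)} = -8 + 406 r^{2}$
$y{\left(Z \right)} = -5 + Z^{2}$ ($y{\left(Z \right)} = Z^{2} - 5 = -5 + Z^{2}$)
$h{\left(P \right)} y{\left(3 \right)} = \left(-8 + 406 \left(-30\right)^{2}\right) \left(-5 + 3^{2}\right) = \left(-8 + 406 \cdot 900\right) \left(-5 + 9\right) = \left(-8 + 365400\right) 4 = 365392 \cdot 4 = 1461568$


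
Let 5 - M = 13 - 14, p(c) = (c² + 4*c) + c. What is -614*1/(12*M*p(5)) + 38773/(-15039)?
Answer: -8267597/3007800 ≈ -2.7487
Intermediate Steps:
p(c) = c² + 5*c
M = 6 (M = 5 - (13 - 14) = 5 - 1*(-1) = 5 + 1 = 6)
-614*1/(12*M*p(5)) + 38773/(-15039) = -614*1/(360*(5 + 5)) + 38773/(-15039) = -614/(72*(5*10)) + 38773*(-1/15039) = -614/(72*50) - 38773/15039 = -614/3600 - 38773/15039 = -614*1/3600 - 38773/15039 = -307/1800 - 38773/15039 = -8267597/3007800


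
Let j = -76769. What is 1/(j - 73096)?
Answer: -1/149865 ≈ -6.6727e-6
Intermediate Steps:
1/(j - 73096) = 1/(-76769 - 73096) = 1/(-149865) = -1/149865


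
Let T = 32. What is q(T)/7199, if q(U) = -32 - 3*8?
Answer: -56/7199 ≈ -0.0077789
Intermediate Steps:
q(U) = -56 (q(U) = -32 - 24 = -56)
q(T)/7199 = -56/7199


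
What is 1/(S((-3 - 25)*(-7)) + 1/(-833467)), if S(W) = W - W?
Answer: -833467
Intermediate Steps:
S(W) = 0
1/(S((-3 - 25)*(-7)) + 1/(-833467)) = 1/(0 + 1/(-833467)) = 1/(0 - 1/833467) = 1/(-1/833467) = -833467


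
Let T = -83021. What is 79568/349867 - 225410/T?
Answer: 85469335398/29046308207 ≈ 2.9425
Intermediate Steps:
79568/349867 - 225410/T = 79568/349867 - 225410/(-83021) = 79568*(1/349867) - 225410*(-1/83021) = 79568/349867 + 225410/83021 = 85469335398/29046308207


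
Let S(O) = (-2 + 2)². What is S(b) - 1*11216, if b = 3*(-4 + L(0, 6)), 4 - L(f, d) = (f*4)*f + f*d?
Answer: -11216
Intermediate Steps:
L(f, d) = 4 - 4*f² - d*f (L(f, d) = 4 - ((f*4)*f + f*d) = 4 - ((4*f)*f + d*f) = 4 - (4*f² + d*f) = 4 + (-4*f² - d*f) = 4 - 4*f² - d*f)
b = 0 (b = 3*(-4 + (4 - 4*0² - 1*6*0)) = 3*(-4 + (4 - 4*0 + 0)) = 3*(-4 + (4 + 0 + 0)) = 3*(-4 + 4) = 3*0 = 0)
S(O) = 0 (S(O) = 0² = 0)
S(b) - 1*11216 = 0 - 1*11216 = 0 - 11216 = -11216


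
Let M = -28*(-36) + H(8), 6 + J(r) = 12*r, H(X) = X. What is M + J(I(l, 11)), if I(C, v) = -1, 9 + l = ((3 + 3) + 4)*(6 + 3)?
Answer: 998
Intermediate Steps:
l = 81 (l = -9 + ((3 + 3) + 4)*(6 + 3) = -9 + (6 + 4)*9 = -9 + 10*9 = -9 + 90 = 81)
J(r) = -6 + 12*r
M = 1016 (M = -28*(-36) + 8 = 1008 + 8 = 1016)
M + J(I(l, 11)) = 1016 + (-6 + 12*(-1)) = 1016 + (-6 - 12) = 1016 - 18 = 998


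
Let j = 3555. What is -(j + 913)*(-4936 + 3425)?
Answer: 6751148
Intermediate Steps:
-(j + 913)*(-4936 + 3425) = -(3555 + 913)*(-4936 + 3425) = -4468*(-1511) = -1*(-6751148) = 6751148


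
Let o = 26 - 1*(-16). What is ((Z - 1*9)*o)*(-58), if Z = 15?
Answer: -14616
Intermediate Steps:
o = 42 (o = 26 + 16 = 42)
((Z - 1*9)*o)*(-58) = ((15 - 1*9)*42)*(-58) = ((15 - 9)*42)*(-58) = (6*42)*(-58) = 252*(-58) = -14616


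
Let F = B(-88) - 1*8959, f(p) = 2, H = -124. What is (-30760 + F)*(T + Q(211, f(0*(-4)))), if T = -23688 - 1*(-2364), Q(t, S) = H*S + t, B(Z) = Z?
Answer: 850317327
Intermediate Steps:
Q(t, S) = t - 124*S (Q(t, S) = -124*S + t = t - 124*S)
T = -21324 (T = -23688 + 2364 = -21324)
F = -9047 (F = -88 - 1*8959 = -88 - 8959 = -9047)
(-30760 + F)*(T + Q(211, f(0*(-4)))) = (-30760 - 9047)*(-21324 + (211 - 124*2)) = -39807*(-21324 + (211 - 248)) = -39807*(-21324 - 37) = -39807*(-21361) = 850317327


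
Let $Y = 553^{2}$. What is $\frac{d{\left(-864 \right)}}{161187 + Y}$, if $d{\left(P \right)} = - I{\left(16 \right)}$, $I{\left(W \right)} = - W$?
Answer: $\frac{4}{116749} \approx 3.4262 \cdot 10^{-5}$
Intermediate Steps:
$d{\left(P \right)} = 16$ ($d{\left(P \right)} = - \left(-1\right) 16 = \left(-1\right) \left(-16\right) = 16$)
$Y = 305809$
$\frac{d{\left(-864 \right)}}{161187 + Y} = \frac{16}{161187 + 305809} = \frac{16}{466996} = 16 \cdot \frac{1}{466996} = \frac{4}{116749}$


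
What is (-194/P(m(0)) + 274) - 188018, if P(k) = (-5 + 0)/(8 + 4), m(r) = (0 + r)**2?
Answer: -936392/5 ≈ -1.8728e+5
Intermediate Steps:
m(r) = r**2
P(k) = -5/12
(-194/P(m(0)) + 274) - 188018 = (-194/(-5/12) + 274) - 188018 = (-194*(-12/5) + 274) - 188018 = (2328/5 + 274) - 188018 = 3698/5 - 188018 = -936392/5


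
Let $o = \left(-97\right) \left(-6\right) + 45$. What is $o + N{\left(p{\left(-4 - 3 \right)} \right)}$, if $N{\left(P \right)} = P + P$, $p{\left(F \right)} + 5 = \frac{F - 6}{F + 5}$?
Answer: $630$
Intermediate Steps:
$p{\left(F \right)} = -5 + \frac{-6 + F}{5 + F}$ ($p{\left(F \right)} = -5 + \frac{F - 6}{F + 5} = -5 + \frac{-6 + F}{5 + F}$)
$N{\left(P \right)} = 2 P$
$o = 627$ ($o = 582 + 45 = 627$)
$o + N{\left(p{\left(-4 - 3 \right)} \right)} = 627 + 2 \frac{-31 - 4 \left(-4 - 3\right)}{5 - 7} = 627 + 2 \frac{-31 - -28}{5 - 7} = 627 + 2 \frac{-31 + 28}{-2} = 627 + 2 \left(\left(- \frac{1}{2}\right) \left(-3\right)\right) = 627 + 2 \cdot \frac{3}{2} = 627 + 3 = 630$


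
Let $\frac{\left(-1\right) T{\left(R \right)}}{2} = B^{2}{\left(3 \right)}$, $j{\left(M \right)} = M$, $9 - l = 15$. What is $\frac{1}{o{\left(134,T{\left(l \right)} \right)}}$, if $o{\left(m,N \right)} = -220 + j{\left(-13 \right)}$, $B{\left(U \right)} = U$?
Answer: $- \frac{1}{233} \approx -0.0042918$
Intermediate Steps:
$l = -6$ ($l = 9 - 15 = -6$)
$T{\left(R \right)} = -18$ ($T{\left(R \right)} = - 2 \cdot 3^{2} = \left(-2\right) 9 = -18$)
$o{\left(m,N \right)} = -233$ ($o{\left(m,N \right)} = -220 - 13 = -233$)
$\frac{1}{o{\left(134,T{\left(l \right)} \right)}} = \frac{1}{-233} = - \frac{1}{233}$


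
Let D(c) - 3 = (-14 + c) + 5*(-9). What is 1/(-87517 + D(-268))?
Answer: -1/87841 ≈ -1.1384e-5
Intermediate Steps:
D(c) = -56 + c (D(c) = 3 + ((-14 + c) + 5*(-9)) = 3 + ((-14 + c) - 45) = 3 + (-59 + c) = -56 + c)
1/(-87517 + D(-268)) = 1/(-87517 + (-56 - 268)) = 1/(-87517 - 324) = 1/(-87841) = -1/87841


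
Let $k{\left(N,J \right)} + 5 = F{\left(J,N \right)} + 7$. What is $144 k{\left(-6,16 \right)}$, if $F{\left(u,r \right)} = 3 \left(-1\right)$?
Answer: $-144$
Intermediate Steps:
$F{\left(u,r \right)} = -3$
$k{\left(N,J \right)} = -1$ ($k{\left(N,J \right)} = -5 + \left(-3 + 7\right) = -5 + 4 = -1$)
$144 k{\left(-6,16 \right)} = 144 \left(-1\right) = -144$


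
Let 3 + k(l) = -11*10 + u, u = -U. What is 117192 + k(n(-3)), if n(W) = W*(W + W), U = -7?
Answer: 117086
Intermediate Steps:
n(W) = 2*W² (n(W) = W*(2*W) = 2*W²)
u = 7 (u = -1*(-7) = 7)
k(l) = -106 (k(l) = -3 + (-11*10 + 7) = -3 + (-110 + 7) = -3 - 103 = -106)
117192 + k(n(-3)) = 117192 - 106 = 117086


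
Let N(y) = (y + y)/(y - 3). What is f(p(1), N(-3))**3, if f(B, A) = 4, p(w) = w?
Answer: 64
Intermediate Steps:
N(y) = 2*y/(-3 + y) (N(y) = (2*y)/(-3 + y) = 2*y/(-3 + y))
f(p(1), N(-3))**3 = 4**3 = 64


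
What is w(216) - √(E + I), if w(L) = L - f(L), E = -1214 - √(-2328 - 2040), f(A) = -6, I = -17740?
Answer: 222 - √(-18954 - 4*I*√273) ≈ 221.76 + 137.67*I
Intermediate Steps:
E = -1214 - 4*I*√273 (E = -1214 - √(-4368) = -1214 - 4*I*√273 ≈ -1214.0 - 66.091*I)
w(L) = 6 + L (w(L) = L - 1*(-6) = L + 6 = 6 + L)
w(216) - √(E + I) = (6 + 216) - √((-1214 - 4*I*√273) - 17740) = 222 - √(-18954 - 4*I*√273)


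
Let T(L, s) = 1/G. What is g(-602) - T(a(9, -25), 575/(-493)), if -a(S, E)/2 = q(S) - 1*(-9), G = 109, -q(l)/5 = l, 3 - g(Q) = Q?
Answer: 65944/109 ≈ 604.99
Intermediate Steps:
g(Q) = 3 - Q
q(l) = -5*l
a(S, E) = -18 + 10*S (a(S, E) = -2*(-5*S - 1*(-9)) = -2*(-5*S + 9) = -2*(9 - 5*S) = -18 + 10*S)
T(L, s) = 1/109
g(-602) - T(a(9, -25), 575/(-493)) = (3 - 1*(-602)) - 1*1/109 = (3 + 602) - 1/109 = 605 - 1/109 = 65944/109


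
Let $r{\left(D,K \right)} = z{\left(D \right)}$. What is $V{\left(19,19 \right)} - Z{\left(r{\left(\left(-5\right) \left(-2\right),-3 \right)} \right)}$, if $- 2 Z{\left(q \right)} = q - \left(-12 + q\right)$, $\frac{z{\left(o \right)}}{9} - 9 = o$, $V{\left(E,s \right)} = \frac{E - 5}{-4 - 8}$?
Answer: $\frac{29}{6} \approx 4.8333$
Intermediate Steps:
$V{\left(E,s \right)} = \frac{5}{12} - \frac{E}{12}$ ($V{\left(E,s \right)} = \frac{-5 + E}{-12} = \left(-5 + E\right) \left(- \frac{1}{12}\right) = \frac{5}{12} - \frac{E}{12}$)
$z{\left(o \right)} = 81 + 9 o$
$r{\left(D,K \right)} = 81 + 9 D$
$Z{\left(q \right)} = -6$ ($Z{\left(q \right)} = - \frac{q - \left(-12 + q\right)}{2} = \left(- \frac{1}{2}\right) 12 = -6$)
$V{\left(19,19 \right)} - Z{\left(r{\left(\left(-5\right) \left(-2\right),-3 \right)} \right)} = \left(\frac{5}{12} - \frac{19}{12}\right) - -6 = \left(\frac{5}{12} - \frac{19}{12}\right) + 6 = - \frac{7}{6} + 6 = \frac{29}{6}$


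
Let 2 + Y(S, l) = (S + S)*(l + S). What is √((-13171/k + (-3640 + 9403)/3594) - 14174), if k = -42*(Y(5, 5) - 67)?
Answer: I*√2153519528216574/389949 ≈ 119.01*I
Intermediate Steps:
Y(S, l) = -2 + 2*S*(S + l) (Y(S, l) = -2 + (S + S)*(l + S) = -2 + (2*S)*(S + l) = -2 + 2*S*(S + l))
k = -1302 (k = -42*((-2 + 2*5² + 2*5*5) - 67) = -42*((-2 + 2*25 + 50) - 67) = -42*((-2 + 50 + 50) - 67) = -42*(98 - 67) = -42*31 = -1302)
√((-13171/k + (-3640 + 9403)/3594) - 14174) = √((-13171/(-1302) + (-3640 + 9403)/3594) - 14174) = √((-13171*(-1/1302) + 5763*(1/3594)) - 14174) = √((13171/1302 + 1921/1198) - 14174) = √(4570000/389949 - 14174) = √(-5522567126/389949) = I*√2153519528216574/389949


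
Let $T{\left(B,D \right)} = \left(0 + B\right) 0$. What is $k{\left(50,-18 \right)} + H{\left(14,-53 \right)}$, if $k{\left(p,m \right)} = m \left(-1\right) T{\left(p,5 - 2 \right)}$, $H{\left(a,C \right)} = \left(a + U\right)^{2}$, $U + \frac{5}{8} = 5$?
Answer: $\frac{21609}{64} \approx 337.64$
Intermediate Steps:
$U = \frac{35}{8}$ ($U = - \frac{5}{8} + 5 = \frac{35}{8} \approx 4.375$)
$H{\left(a,C \right)} = \left(\frac{35}{8} + a\right)^{2}$ ($H{\left(a,C \right)} = \left(a + \frac{35}{8}\right)^{2} = \left(\frac{35}{8} + a\right)^{2}$)
$T{\left(B,D \right)} = 0$ ($T{\left(B,D \right)} = B 0 = 0$)
$k{\left(p,m \right)} = 0$ ($k{\left(p,m \right)} = m \left(-1\right) 0 = - m 0 = 0$)
$k{\left(50,-18 \right)} + H{\left(14,-53 \right)} = 0 + \frac{\left(35 + 8 \cdot 14\right)^{2}}{64} = 0 + \frac{\left(35 + 112\right)^{2}}{64} = 0 + \frac{147^{2}}{64} = 0 + \frac{1}{64} \cdot 21609 = 0 + \frac{21609}{64} = \frac{21609}{64}$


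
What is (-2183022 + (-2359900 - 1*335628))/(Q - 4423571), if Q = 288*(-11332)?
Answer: 4878550/7687187 ≈ 0.63463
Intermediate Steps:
Q = -3263616
(-2183022 + (-2359900 - 1*335628))/(Q - 4423571) = (-2183022 + (-2359900 - 1*335628))/(-3263616 - 4423571) = (-2183022 + (-2359900 - 335628))/(-7687187) = (-2183022 - 2695528)*(-1/7687187) = -4878550*(-1/7687187) = 4878550/7687187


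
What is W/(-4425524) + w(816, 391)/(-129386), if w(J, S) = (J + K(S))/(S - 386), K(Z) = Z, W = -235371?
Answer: 73463476781/1431502120660 ≈ 0.051319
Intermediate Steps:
w(J, S) = (J + S)/(-386 + S) (w(J, S) = (J + S)/(S - 386) = (J + S)/(-386 + S))
W/(-4425524) + w(816, 391)/(-129386) = -235371/(-4425524) + ((816 + 391)/(-386 + 391))/(-129386) = -235371*(-1/4425524) + (1207/5)*(-1/129386) = 235371/4425524 + ((⅕)*1207)*(-1/129386) = 235371/4425524 + (1207/5)*(-1/129386) = 235371/4425524 - 1207/646930 = 73463476781/1431502120660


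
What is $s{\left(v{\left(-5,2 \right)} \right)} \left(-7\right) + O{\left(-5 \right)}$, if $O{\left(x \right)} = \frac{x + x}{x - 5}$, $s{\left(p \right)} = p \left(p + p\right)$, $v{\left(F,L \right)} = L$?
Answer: $-55$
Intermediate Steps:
$s{\left(p \right)} = 2 p^{2}$ ($s{\left(p \right)} = p 2 p = 2 p^{2}$)
$O{\left(x \right)} = \frac{2 x}{-5 + x}$
$s{\left(v{\left(-5,2 \right)} \right)} \left(-7\right) + O{\left(-5 \right)} = 2 \cdot 2^{2} \left(-7\right) + 2 \left(-5\right) \frac{1}{-5 - 5} = 2 \cdot 4 \left(-7\right) + 2 \left(-5\right) \frac{1}{-10} = 8 \left(-7\right) + 2 \left(-5\right) \left(- \frac{1}{10}\right) = -56 + 1 = -55$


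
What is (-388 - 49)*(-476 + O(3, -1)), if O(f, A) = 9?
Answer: 204079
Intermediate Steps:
(-388 - 49)*(-476 + O(3, -1)) = (-388 - 49)*(-476 + 9) = -437*(-467) = 204079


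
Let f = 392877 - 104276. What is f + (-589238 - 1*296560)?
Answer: -597197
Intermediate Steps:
f = 288601
f + (-589238 - 1*296560) = 288601 + (-589238 - 1*296560) = 288601 + (-589238 - 296560) = 288601 - 885798 = -597197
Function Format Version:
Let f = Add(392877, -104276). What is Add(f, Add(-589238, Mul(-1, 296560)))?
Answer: -597197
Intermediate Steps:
f = 288601
Add(f, Add(-589238, Mul(-1, 296560))) = Add(288601, Add(-589238, Mul(-1, 296560))) = Add(288601, Add(-589238, -296560)) = Add(288601, -885798) = -597197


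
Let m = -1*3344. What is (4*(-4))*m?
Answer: 53504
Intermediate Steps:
m = -3344
(4*(-4))*m = (4*(-4))*(-3344) = -16*(-3344) = 53504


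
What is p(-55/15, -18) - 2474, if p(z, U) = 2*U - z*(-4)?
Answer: -7574/3 ≈ -2524.7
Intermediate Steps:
p(z, U) = 2*U + 4*z
p(-55/15, -18) - 2474 = (2*(-18) + 4*(-55/15)) - 2474 = (-36 + 4*(-55*1/15)) - 2474 = (-36 + 4*(-11/3)) - 2474 = (-36 - 44/3) - 2474 = -152/3 - 2474 = -7574/3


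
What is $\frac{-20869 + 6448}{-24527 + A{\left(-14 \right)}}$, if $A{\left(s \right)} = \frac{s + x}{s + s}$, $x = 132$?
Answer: $\frac{67298}{114479} \approx 0.58786$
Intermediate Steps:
$A{\left(s \right)} = \frac{132 + s}{2 s}$ ($A{\left(s \right)} = \frac{s + 132}{s + s} = \frac{132 + s}{2 s}$)
$\frac{-20869 + 6448}{-24527 + A{\left(-14 \right)}} = \frac{-20869 + 6448}{-24527 + \frac{132 - 14}{2 \left(-14\right)}} = - \frac{14421}{-24527 + \frac{1}{2} \left(- \frac{1}{14}\right) 118} = - \frac{14421}{-24527 - \frac{59}{14}} = - \frac{14421}{- \frac{343437}{14}} = \left(-14421\right) \left(- \frac{14}{343437}\right) = \frac{67298}{114479}$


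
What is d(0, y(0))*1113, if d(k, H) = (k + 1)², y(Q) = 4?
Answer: 1113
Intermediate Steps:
d(k, H) = (1 + k)²
d(0, y(0))*1113 = (1 + 0)²*1113 = 1²*1113 = 1*1113 = 1113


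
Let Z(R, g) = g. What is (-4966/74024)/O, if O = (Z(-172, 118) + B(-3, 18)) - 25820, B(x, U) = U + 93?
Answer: 2483/947174092 ≈ 2.6215e-6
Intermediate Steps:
B(x, U) = 93 + U
O = -25591 (O = (118 + (93 + 18)) - 25820 = (118 + 111) - 25820 = 229 - 25820 = -25591)
(-4966/74024)/O = -4966/74024/(-25591) = -4966*1/74024*(-1/25591) = -2483/37012*(-1/25591) = 2483/947174092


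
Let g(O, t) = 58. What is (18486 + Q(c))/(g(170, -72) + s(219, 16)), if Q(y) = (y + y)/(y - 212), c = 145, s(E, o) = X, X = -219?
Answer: -176896/1541 ≈ -114.79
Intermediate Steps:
s(E, o) = -219
Q(y) = 2*y/(-212 + y) (Q(y) = (2*y)/(-212 + y) = 2*y/(-212 + y))
(18486 + Q(c))/(g(170, -72) + s(219, 16)) = (18486 + 2*145/(-212 + 145))/(58 - 219) = (18486 + 2*145/(-67))/(-161) = (18486 + 2*145*(-1/67))*(-1/161) = (18486 - 290/67)*(-1/161) = (1238272/67)*(-1/161) = -176896/1541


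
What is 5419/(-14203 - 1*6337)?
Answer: -5419/20540 ≈ -0.26383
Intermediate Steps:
5419/(-14203 - 1*6337) = 5419/(-14203 - 6337) = 5419/(-20540) = 5419*(-1/20540) = -5419/20540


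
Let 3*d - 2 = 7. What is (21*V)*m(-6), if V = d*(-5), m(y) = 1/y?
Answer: 105/2 ≈ 52.500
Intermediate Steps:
d = 3 (d = ⅔ + (⅓)*7 = ⅔ + 7/3 = 3)
V = -15 (V = 3*(-5) = -15)
(21*V)*m(-6) = (21*(-15))/(-6) = -315*(-⅙) = 105/2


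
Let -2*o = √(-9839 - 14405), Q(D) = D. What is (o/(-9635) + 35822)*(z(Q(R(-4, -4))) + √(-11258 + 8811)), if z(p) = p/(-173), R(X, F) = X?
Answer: (4 + 173*I*√2447)*(345144970 + I*√6061)/1666855 ≈ 827.85 + 1.772e+6*I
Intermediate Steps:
z(p) = -p/173 (z(p) = p*(-1/173) = -p/173)
o = -I*√6061 (o = -√(-9839 - 14405)/2 = -I*√6061 ≈ -77.852*I)
(o/(-9635) + 35822)*(z(Q(R(-4, -4))) + √(-11258 + 8811)) = (-I*√6061/(-9635) + 35822)*(-1/173*(-4) + √(-11258 + 8811)) = (-I*√6061*(-1/9635) + 35822)*(4/173 + √(-2447)) = (I*√6061/9635 + 35822)*(4/173 + I*√2447) = (35822 + I*√6061/9635)*(4/173 + I*√2447)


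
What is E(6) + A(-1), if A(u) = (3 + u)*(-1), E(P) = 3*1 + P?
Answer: 7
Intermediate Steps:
E(P) = 3 + P
A(u) = -3 - u
E(6) + A(-1) = (3 + 6) + (-3 - 1*(-1)) = 9 + (-3 + 1) = 9 - 2 = 7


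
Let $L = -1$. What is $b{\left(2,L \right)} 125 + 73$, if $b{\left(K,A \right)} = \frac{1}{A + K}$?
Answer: $198$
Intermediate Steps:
$b{\left(2,L \right)} 125 + 73 = \frac{1}{-1 + 2} \cdot 125 + 73 = 1^{-1} \cdot 125 + 73 = 1 \cdot 125 + 73 = 125 + 73 = 198$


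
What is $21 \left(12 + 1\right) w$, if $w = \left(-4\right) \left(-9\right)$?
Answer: $9828$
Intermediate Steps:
$w = 36$
$21 \left(12 + 1\right) w = 21 \left(12 + 1\right) 36 = 21 \cdot 13 \cdot 36 = 273 \cdot 36 = 9828$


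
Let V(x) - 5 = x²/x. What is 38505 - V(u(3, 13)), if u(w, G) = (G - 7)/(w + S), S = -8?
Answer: 192506/5 ≈ 38501.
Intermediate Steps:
u(w, G) = (-7 + G)/(-8 + w) (u(w, G) = (G - 7)/(w - 8) = (-7 + G)/(-8 + w))
V(x) = 5 + x (V(x) = 5 + x²/x = 5 + x)
38505 - V(u(3, 13)) = 38505 - (5 + (-7 + 13)/(-8 + 3)) = 38505 - (5 + 6/(-5)) = 38505 - (5 - ⅕*6) = 38505 - (5 - 6/5) = 38505 - 1*19/5 = 38505 - 19/5 = 192506/5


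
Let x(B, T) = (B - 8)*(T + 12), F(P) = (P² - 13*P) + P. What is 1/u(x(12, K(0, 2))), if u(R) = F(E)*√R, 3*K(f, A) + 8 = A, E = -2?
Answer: √10/560 ≈ 0.0056469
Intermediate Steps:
F(P) = P² - 12*P
K(f, A) = -8/3 + A/3
x(B, T) = (-8 + B)*(12 + T)
u(R) = 28*√R (u(R) = (-2*(-12 - 2))*√R = (-2*(-14))*√R = 28*√R)
1/u(x(12, K(0, 2))) = 1/(28*√(-96 - 8*(-8/3 + (⅓)*2) + 12*12 + 12*(-8/3 + (⅓)*2))) = 1/(28*√(-96 - 8*(-8/3 + ⅔) + 144 + 12*(-8/3 + ⅔))) = 1/(28*√(-96 - 8*(-2) + 144 + 12*(-2))) = 1/(28*√(-96 + 16 + 144 - 24)) = 1/(28*√40) = 1/(28*(2*√10)) = 1/(56*√10) = √10/560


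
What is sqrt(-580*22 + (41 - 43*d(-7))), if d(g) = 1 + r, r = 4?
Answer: I*sqrt(12934) ≈ 113.73*I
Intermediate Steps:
d(g) = 5 (d(g) = 1 + 4 = 5)
sqrt(-580*22 + (41 - 43*d(-7))) = sqrt(-580*22 + (41 - 43*5)) = sqrt(-12760 + (41 - 215)) = sqrt(-12760 - 174) = sqrt(-12934) = I*sqrt(12934)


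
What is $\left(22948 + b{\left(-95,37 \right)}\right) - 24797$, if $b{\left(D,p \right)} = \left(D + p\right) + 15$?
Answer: $-1892$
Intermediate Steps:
$b{\left(D,p \right)} = 15 + D + p$
$\left(22948 + b{\left(-95,37 \right)}\right) - 24797 = \left(22948 + \left(15 - 95 + 37\right)\right) - 24797 = \left(22948 - 43\right) - 24797 = 22905 - 24797 = -1892$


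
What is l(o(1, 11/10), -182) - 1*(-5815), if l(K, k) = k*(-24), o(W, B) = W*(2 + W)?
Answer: 10183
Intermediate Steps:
l(K, k) = -24*k
l(o(1, 11/10), -182) - 1*(-5815) = -24*(-182) - 1*(-5815) = 4368 + 5815 = 10183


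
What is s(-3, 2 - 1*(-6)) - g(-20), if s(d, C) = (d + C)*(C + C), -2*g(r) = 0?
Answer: 80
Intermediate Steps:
g(r) = 0 (g(r) = -1/2*0 = 0)
s(d, C) = 2*C*(C + d) (s(d, C) = (C + d)*(2*C) = 2*C*(C + d))
s(-3, 2 - 1*(-6)) - g(-20) = 2*(2 - 1*(-6))*((2 - 1*(-6)) - 3) - 1*0 = 2*(2 + 6)*((2 + 6) - 3) + 0 = 2*8*(8 - 3) + 0 = 2*8*5 + 0 = 80 + 0 = 80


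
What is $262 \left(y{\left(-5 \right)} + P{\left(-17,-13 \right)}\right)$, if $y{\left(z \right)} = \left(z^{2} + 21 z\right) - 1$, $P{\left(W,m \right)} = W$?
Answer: $-25676$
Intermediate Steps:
$y{\left(z \right)} = -1 + z^{2} + 21 z$
$262 \left(y{\left(-5 \right)} + P{\left(-17,-13 \right)}\right) = 262 \left(\left(-1 + \left(-5\right)^{2} + 21 \left(-5\right)\right) - 17\right) = 262 \left(\left(-1 + 25 - 105\right) - 17\right) = 262 \left(-81 - 17\right) = 262 \left(-98\right) = -25676$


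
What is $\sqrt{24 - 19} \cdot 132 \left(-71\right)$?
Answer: $- 9372 \sqrt{5} \approx -20956.0$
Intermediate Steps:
$\sqrt{24 - 19} \cdot 132 \left(-71\right) = \sqrt{5} \cdot 132 \left(-71\right) = 132 \sqrt{5} \left(-71\right) = - 9372 \sqrt{5}$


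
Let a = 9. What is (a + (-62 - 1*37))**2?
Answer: 8100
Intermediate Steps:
(a + (-62 - 1*37))**2 = (9 + (-62 - 1*37))**2 = (9 + (-62 - 37))**2 = (9 - 99)**2 = (-90)**2 = 8100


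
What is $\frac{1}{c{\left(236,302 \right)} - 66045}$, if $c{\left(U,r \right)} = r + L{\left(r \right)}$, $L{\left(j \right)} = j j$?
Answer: $\frac{1}{25461} \approx 3.9276 \cdot 10^{-5}$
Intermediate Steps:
$L{\left(j \right)} = j^{2}$
$c{\left(U,r \right)} = r + r^{2}$
$\frac{1}{c{\left(236,302 \right)} - 66045} = \frac{1}{302 \left(1 + 302\right) - 66045} = \frac{1}{302 \cdot 303 - 66045} = \frac{1}{91506 - 66045} = \frac{1}{25461}$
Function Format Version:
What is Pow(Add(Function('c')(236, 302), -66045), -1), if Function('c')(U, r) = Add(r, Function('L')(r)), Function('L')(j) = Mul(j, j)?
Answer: Rational(1, 25461) ≈ 3.9276e-5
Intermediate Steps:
Function('L')(j) = Pow(j, 2)
Function('c')(U, r) = Add(r, Pow(r, 2))
Pow(Add(Function('c')(236, 302), -66045), -1) = Pow(Add(Mul(302, Add(1, 302)), -66045), -1) = Pow(Add(Mul(302, 303), -66045), -1) = Pow(Add(91506, -66045), -1) = Pow(25461, -1) = Rational(1, 25461)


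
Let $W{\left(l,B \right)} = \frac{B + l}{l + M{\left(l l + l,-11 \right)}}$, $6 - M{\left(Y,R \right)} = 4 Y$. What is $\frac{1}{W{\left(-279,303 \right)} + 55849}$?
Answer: $\frac{103507}{5780762435} \approx 1.7905 \cdot 10^{-5}$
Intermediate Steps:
$M{\left(Y,R \right)} = 6 - 4 Y$
$W{\left(l,B \right)} = \frac{B + l}{6 - 4 l^{2} - 3 l}$ ($W{\left(l,B \right)} = \frac{B + l}{l - \left(-6 + 4 \left(l l + l\right)\right)} = \frac{B + l}{l - \left(-6 + 4 \left(l^{2} + l\right)\right)} = \frac{B + l}{l - \left(-6 + 4 \left(l + l^{2}\right)\right)} = \frac{B + l}{l - \left(-6 + 4 l + 4 l^{2}\right)} = \frac{B + l}{6 - 4 l^{2} - 3 l}$)
$\frac{1}{W{\left(-279,303 \right)} + 55849} = \frac{1}{\frac{303 - 279}{6 - 279 - - 1116 \left(1 - 279\right)} + 55849} = \frac{1}{\frac{1}{6 - 279 - \left(-1116\right) \left(-278\right)} 24 + 55849} = \frac{1}{\frac{1}{6 - 279 - 310248} \cdot 24 + 55849} = \frac{1}{\frac{1}{-310521} \cdot 24 + 55849} = \frac{1}{\left(- \frac{1}{310521}\right) 24 + 55849} = \frac{1}{- \frac{8}{103507} + 55849} = \frac{1}{\frac{5780762435}{103507}} = \frac{103507}{5780762435}$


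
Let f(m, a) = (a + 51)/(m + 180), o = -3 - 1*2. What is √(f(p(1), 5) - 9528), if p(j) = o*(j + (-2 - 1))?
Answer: 2*I*√21496885/95 ≈ 97.61*I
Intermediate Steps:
o = -5 (o = -3 - 2 = -5)
p(j) = 15 - 5*j (p(j) = -5*(j + (-2 - 1)) = -5*(j - 3) = -5*(-3 + j) = 15 - 5*j)
f(m, a) = (51 + a)/(180 + m)
√(f(p(1), 5) - 9528) = √((51 + 5)/(180 + (15 - 5*1)) - 9528) = √(56/(180 + (15 - 5)) - 9528) = √(56/(180 + 10) - 9528) = √(56/190 - 9528) = √((1/190)*56 - 9528) = √(28/95 - 9528) = √(-905132/95) = 2*I*√21496885/95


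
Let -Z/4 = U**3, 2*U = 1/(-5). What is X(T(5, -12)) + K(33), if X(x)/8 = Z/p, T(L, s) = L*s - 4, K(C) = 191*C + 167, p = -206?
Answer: 83301248/12875 ≈ 6470.0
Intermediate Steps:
U = -1/10 (U = (1/2)/(-5) = (1/2)*(-1/5) = -1/10 ≈ -0.10000)
Z = 1/250 (Z = -4*(-1/10)**3 = -4*(-1/1000) = 1/250 ≈ 0.0040000)
K(C) = 167 + 191*C
T(L, s) = -4 + L*s
X(x) = -2/12875 (X(x) = 8*((1/250)/(-206)) = 8*((1/250)*(-1/206)) = 8*(-1/51500) = -2/12875)
X(T(5, -12)) + K(33) = -2/12875 + (167 + 191*33) = -2/12875 + (167 + 6303) = -2/12875 + 6470 = 83301248/12875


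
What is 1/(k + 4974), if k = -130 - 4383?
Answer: 1/461 ≈ 0.0021692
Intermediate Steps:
k = -4513
1/(k + 4974) = 1/(-4513 + 4974) = 1/461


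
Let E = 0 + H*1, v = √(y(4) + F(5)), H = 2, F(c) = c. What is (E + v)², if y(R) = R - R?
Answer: (2 + √5)² ≈ 17.944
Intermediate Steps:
y(R) = 0
v = √5 (v = √(0 + 5) = √5 ≈ 2.2361)
E = 2 (E = 0 + 2*1 = 0 + 2 = 2)
(E + v)² = (2 + √5)²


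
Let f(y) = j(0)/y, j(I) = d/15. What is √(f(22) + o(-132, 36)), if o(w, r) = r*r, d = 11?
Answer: √1166430/30 ≈ 36.000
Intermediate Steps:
j(I) = 11/15
f(y) = 11/(15*y)
o(w, r) = r²
√(f(22) + o(-132, 36)) = √((11/15)/22 + 36²) = √((11/15)*(1/22) + 1296) = √(1/30 + 1296) = √(38881/30) = √1166430/30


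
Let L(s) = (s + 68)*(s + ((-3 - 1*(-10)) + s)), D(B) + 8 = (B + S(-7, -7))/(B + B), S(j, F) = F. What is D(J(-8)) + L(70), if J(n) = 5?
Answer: 101389/5 ≈ 20278.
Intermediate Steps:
D(B) = -8 + (-7 + B)/(2*B) (D(B) = -8 + (B - 7)/(B + B) = -8 + (-7 + B)/((2*B)) = -8 + (-7 + B)*(1/(2*B)) = -8 + (-7 + B)/(2*B))
L(s) = (7 + 2*s)*(68 + s) (L(s) = (68 + s)*(s + ((-3 + 10) + s)) = (68 + s)*(s + (7 + s)) = (68 + s)*(7 + 2*s) = (7 + 2*s)*(68 + s))
D(J(-8)) + L(70) = (½)*(-7 - 15*5)/5 + (476 + 2*70² + 143*70) = (½)*(⅕)*(-7 - 75) + (476 + 2*4900 + 10010) = (½)*(⅕)*(-82) + (476 + 9800 + 10010) = -41/5 + 20286 = 101389/5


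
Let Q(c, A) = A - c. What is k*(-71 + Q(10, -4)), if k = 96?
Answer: -8160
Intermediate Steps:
k*(-71 + Q(10, -4)) = 96*(-71 + (-4 - 1*10)) = 96*(-71 + (-4 - 10)) = 96*(-71 - 14) = 96*(-85) = -8160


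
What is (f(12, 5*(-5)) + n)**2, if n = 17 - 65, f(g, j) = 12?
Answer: 1296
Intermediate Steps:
n = -48
(f(12, 5*(-5)) + n)**2 = (12 - 48)**2 = (-36)**2 = 1296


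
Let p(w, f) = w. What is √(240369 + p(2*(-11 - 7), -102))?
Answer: √240333 ≈ 490.24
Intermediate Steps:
√(240369 + p(2*(-11 - 7), -102)) = √(240369 + 2*(-11 - 7)) = √(240369 + 2*(-18)) = √(240369 - 36) = √240333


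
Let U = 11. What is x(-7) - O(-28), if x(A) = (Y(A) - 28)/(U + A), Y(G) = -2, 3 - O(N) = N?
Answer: -77/2 ≈ -38.500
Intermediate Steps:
O(N) = 3 - N
x(A) = -30/(11 + A) (x(A) = (-2 - 28)/(11 + A) = -30/(11 + A))
x(-7) - O(-28) = -30/(11 - 7) - (3 - 1*(-28)) = -30/4 - (3 + 28) = -30*1/4 - 1*31 = -15/2 - 31 = -77/2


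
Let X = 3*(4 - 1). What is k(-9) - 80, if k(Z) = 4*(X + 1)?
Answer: -40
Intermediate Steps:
X = 9 (X = 3*3 = 9)
k(Z) = 40 (k(Z) = 4*(9 + 1) = 4*10 = 40)
k(-9) - 80 = 40 - 80 = -40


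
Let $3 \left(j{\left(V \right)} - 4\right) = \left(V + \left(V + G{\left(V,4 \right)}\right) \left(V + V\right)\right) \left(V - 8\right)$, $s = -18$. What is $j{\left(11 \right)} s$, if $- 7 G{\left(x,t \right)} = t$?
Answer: $- \frac{30798}{7} \approx -4399.7$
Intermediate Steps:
$G{\left(x,t \right)} = - \frac{t}{7}$
$j{\left(V \right)} = 4 + \frac{\left(-8 + V\right) \left(V + 2 V \left(- \frac{4}{7} + V\right)\right)}{3}$ ($j{\left(V \right)} = 4 + \frac{\left(V + \left(V - \frac{4}{7}\right) \left(V + V\right)\right) \left(V - 8\right)}{3} = 4 + \frac{\left(V + \left(V - \frac{4}{7}\right) 2 V\right) \left(-8 + V\right)}{3} = 4 + \frac{\left(V + \left(- \frac{4}{7} + V\right) 2 V\right) \left(-8 + V\right)}{3} = 4 + \frac{\left(V + 2 V \left(- \frac{4}{7} + V\right)\right) \left(-8 + V\right)}{3} = 4 + \frac{\left(-8 + V\right) \left(V + 2 V \left(- \frac{4}{7} + V\right)\right)}{3}$)
$j{\left(11 \right)} s = \left(4 - \frac{113 \cdot 11^{2}}{21} + \frac{2 \cdot 11^{3}}{3} + \frac{8}{21} \cdot 11\right) \left(-18\right) = \left(4 - \frac{13673}{21} + \frac{2}{3} \cdot 1331 + \frac{88}{21}\right) \left(-18\right) = \left(4 - \frac{13673}{21} + \frac{2662}{3} + \frac{88}{21}\right) \left(-18\right) = \frac{1711}{7} \left(-18\right) = - \frac{30798}{7}$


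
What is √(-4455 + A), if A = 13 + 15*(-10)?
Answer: 4*I*√287 ≈ 67.764*I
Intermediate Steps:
A = -137 (A = 13 - 150 = -137)
√(-4455 + A) = √(-4455 - 137) = √(-4592) = 4*I*√287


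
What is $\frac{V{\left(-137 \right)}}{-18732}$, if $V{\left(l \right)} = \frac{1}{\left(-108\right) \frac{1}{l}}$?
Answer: $- \frac{137}{2023056} \approx -6.7719 \cdot 10^{-5}$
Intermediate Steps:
$V{\left(l \right)} = - \frac{l}{108}$
$\frac{V{\left(-137 \right)}}{-18732} = \frac{\left(- \frac{1}{108}\right) \left(-137\right)}{-18732} = \frac{137}{108} \left(- \frac{1}{18732}\right) = - \frac{137}{2023056}$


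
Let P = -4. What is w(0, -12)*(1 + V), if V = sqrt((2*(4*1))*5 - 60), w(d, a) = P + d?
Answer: -4 - 8*I*sqrt(5) ≈ -4.0 - 17.889*I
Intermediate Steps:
w(d, a) = -4 + d
V = 2*I*sqrt(5) (V = sqrt((2*4)*5 - 60) = sqrt(8*5 - 60) = sqrt(40 - 60) = sqrt(-20) = 2*I*sqrt(5) ≈ 4.4721*I)
w(0, -12)*(1 + V) = (-4 + 0)*(1 + 2*I*sqrt(5)) = -4*(1 + 2*I*sqrt(5)) = -4 - 8*I*sqrt(5)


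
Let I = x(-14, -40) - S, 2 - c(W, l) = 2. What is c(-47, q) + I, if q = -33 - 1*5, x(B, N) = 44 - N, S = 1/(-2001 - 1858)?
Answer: 324157/3859 ≈ 84.000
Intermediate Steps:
S = -1/3859 (S = 1/(-3859) = -1/3859 ≈ -0.00025913)
q = -38 (q = -33 - 5 = -38)
c(W, l) = 0 (c(W, l) = 2 - 1*2 = 2 - 2 = 0)
I = 324157/3859 (I = (44 - 1*(-40)) - 1*(-1/3859) = (44 + 40) + 1/3859 = 84 + 1/3859 = 324157/3859 ≈ 84.000)
c(-47, q) + I = 0 + 324157/3859 = 324157/3859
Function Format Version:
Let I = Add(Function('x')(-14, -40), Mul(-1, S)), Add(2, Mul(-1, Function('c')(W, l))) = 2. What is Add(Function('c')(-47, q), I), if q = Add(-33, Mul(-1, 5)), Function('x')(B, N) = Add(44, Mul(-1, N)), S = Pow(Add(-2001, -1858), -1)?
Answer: Rational(324157, 3859) ≈ 84.000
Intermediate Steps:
S = Rational(-1, 3859) (S = Pow(-3859, -1) = Rational(-1, 3859) ≈ -0.00025913)
q = -38 (q = Add(-33, -5) = -38)
Function('c')(W, l) = 0 (Function('c')(W, l) = Add(2, Mul(-1, 2)) = Add(2, -2) = 0)
I = Rational(324157, 3859) (I = Add(Add(44, Mul(-1, -40)), Mul(-1, Rational(-1, 3859))) = Add(Add(44, 40), Rational(1, 3859)) = Add(84, Rational(1, 3859)) = Rational(324157, 3859) ≈ 84.000)
Add(Function('c')(-47, q), I) = Add(0, Rational(324157, 3859)) = Rational(324157, 3859)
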